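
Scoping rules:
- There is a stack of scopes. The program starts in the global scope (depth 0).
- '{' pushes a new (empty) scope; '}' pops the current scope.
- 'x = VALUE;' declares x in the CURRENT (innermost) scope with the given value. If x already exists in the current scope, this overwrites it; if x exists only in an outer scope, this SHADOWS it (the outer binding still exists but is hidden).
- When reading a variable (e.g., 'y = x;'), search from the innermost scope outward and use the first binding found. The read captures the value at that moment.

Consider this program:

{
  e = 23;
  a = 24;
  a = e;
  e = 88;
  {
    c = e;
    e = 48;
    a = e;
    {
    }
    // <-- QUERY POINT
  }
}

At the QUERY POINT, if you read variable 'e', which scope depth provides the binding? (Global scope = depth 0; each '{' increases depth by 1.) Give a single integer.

Step 1: enter scope (depth=1)
Step 2: declare e=23 at depth 1
Step 3: declare a=24 at depth 1
Step 4: declare a=(read e)=23 at depth 1
Step 5: declare e=88 at depth 1
Step 6: enter scope (depth=2)
Step 7: declare c=(read e)=88 at depth 2
Step 8: declare e=48 at depth 2
Step 9: declare a=(read e)=48 at depth 2
Step 10: enter scope (depth=3)
Step 11: exit scope (depth=2)
Visible at query point: a=48 c=88 e=48

Answer: 2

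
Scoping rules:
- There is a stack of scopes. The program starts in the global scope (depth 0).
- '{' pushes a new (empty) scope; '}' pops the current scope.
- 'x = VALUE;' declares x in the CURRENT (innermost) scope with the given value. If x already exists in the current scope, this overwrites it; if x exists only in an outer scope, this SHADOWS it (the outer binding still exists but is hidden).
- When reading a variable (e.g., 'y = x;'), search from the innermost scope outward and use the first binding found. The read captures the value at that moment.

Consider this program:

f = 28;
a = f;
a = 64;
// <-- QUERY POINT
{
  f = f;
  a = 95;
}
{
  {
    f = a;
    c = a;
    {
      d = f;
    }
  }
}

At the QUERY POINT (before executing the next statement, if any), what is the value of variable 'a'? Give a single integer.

Answer: 64

Derivation:
Step 1: declare f=28 at depth 0
Step 2: declare a=(read f)=28 at depth 0
Step 3: declare a=64 at depth 0
Visible at query point: a=64 f=28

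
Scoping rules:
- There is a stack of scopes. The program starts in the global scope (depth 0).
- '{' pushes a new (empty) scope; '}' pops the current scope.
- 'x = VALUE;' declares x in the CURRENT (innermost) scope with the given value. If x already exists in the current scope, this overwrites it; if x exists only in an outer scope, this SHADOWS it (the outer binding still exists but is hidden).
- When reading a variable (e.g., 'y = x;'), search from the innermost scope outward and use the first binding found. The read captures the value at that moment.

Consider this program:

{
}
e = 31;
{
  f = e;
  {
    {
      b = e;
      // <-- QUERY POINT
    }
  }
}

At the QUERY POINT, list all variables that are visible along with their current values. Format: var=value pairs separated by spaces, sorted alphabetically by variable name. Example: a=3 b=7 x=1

Step 1: enter scope (depth=1)
Step 2: exit scope (depth=0)
Step 3: declare e=31 at depth 0
Step 4: enter scope (depth=1)
Step 5: declare f=(read e)=31 at depth 1
Step 6: enter scope (depth=2)
Step 7: enter scope (depth=3)
Step 8: declare b=(read e)=31 at depth 3
Visible at query point: b=31 e=31 f=31

Answer: b=31 e=31 f=31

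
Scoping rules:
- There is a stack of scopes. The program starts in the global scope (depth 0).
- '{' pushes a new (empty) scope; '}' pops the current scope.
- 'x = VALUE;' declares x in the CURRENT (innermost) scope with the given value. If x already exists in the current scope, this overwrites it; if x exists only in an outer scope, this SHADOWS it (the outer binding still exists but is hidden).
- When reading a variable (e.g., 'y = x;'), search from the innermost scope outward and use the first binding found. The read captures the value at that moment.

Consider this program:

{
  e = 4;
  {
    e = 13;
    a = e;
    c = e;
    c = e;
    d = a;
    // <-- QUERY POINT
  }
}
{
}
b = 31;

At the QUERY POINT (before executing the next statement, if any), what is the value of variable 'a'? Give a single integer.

Step 1: enter scope (depth=1)
Step 2: declare e=4 at depth 1
Step 3: enter scope (depth=2)
Step 4: declare e=13 at depth 2
Step 5: declare a=(read e)=13 at depth 2
Step 6: declare c=(read e)=13 at depth 2
Step 7: declare c=(read e)=13 at depth 2
Step 8: declare d=(read a)=13 at depth 2
Visible at query point: a=13 c=13 d=13 e=13

Answer: 13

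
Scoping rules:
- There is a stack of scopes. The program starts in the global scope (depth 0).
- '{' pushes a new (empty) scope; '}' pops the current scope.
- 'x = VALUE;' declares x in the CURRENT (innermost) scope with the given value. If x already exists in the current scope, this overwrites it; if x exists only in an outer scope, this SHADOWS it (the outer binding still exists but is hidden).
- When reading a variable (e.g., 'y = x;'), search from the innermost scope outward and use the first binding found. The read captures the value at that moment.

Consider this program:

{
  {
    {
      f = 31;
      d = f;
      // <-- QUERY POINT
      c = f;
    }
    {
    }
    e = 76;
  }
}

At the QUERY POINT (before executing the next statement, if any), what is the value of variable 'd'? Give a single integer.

Answer: 31

Derivation:
Step 1: enter scope (depth=1)
Step 2: enter scope (depth=2)
Step 3: enter scope (depth=3)
Step 4: declare f=31 at depth 3
Step 5: declare d=(read f)=31 at depth 3
Visible at query point: d=31 f=31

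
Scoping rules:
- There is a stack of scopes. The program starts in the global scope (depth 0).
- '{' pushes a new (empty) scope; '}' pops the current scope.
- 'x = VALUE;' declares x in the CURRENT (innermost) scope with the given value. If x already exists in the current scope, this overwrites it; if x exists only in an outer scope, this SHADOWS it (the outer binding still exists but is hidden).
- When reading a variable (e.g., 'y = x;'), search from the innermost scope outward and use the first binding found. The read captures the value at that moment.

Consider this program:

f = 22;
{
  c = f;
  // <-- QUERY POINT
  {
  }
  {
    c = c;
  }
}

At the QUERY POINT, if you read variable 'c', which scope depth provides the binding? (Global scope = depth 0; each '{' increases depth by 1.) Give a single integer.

Answer: 1

Derivation:
Step 1: declare f=22 at depth 0
Step 2: enter scope (depth=1)
Step 3: declare c=(read f)=22 at depth 1
Visible at query point: c=22 f=22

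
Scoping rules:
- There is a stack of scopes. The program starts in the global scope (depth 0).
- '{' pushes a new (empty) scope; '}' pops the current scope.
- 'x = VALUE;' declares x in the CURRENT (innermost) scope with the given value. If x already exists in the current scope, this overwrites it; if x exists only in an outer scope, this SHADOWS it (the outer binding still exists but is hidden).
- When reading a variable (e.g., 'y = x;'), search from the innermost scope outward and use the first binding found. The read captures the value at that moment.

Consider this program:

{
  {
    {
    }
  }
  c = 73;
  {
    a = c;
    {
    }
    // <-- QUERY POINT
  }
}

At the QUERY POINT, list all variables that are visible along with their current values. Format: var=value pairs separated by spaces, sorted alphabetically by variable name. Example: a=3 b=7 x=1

Step 1: enter scope (depth=1)
Step 2: enter scope (depth=2)
Step 3: enter scope (depth=3)
Step 4: exit scope (depth=2)
Step 5: exit scope (depth=1)
Step 6: declare c=73 at depth 1
Step 7: enter scope (depth=2)
Step 8: declare a=(read c)=73 at depth 2
Step 9: enter scope (depth=3)
Step 10: exit scope (depth=2)
Visible at query point: a=73 c=73

Answer: a=73 c=73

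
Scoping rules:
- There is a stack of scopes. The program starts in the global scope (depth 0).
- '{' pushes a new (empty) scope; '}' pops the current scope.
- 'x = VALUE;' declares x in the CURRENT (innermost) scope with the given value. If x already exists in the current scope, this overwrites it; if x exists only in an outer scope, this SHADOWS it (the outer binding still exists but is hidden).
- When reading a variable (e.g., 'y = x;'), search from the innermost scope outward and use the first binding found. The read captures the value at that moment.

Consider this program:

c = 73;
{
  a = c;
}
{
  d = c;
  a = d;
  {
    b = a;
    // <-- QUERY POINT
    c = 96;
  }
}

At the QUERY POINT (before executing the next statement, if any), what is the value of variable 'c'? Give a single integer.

Step 1: declare c=73 at depth 0
Step 2: enter scope (depth=1)
Step 3: declare a=(read c)=73 at depth 1
Step 4: exit scope (depth=0)
Step 5: enter scope (depth=1)
Step 6: declare d=(read c)=73 at depth 1
Step 7: declare a=(read d)=73 at depth 1
Step 8: enter scope (depth=2)
Step 9: declare b=(read a)=73 at depth 2
Visible at query point: a=73 b=73 c=73 d=73

Answer: 73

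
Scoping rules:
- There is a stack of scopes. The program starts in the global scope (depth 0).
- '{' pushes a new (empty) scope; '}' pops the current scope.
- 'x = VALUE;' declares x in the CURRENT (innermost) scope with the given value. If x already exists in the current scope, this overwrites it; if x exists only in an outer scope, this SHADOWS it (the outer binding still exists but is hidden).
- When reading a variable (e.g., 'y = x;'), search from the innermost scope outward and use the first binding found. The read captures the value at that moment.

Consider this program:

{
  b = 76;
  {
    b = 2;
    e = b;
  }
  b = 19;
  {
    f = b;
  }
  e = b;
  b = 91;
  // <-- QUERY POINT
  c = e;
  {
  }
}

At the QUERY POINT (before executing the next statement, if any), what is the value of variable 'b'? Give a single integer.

Answer: 91

Derivation:
Step 1: enter scope (depth=1)
Step 2: declare b=76 at depth 1
Step 3: enter scope (depth=2)
Step 4: declare b=2 at depth 2
Step 5: declare e=(read b)=2 at depth 2
Step 6: exit scope (depth=1)
Step 7: declare b=19 at depth 1
Step 8: enter scope (depth=2)
Step 9: declare f=(read b)=19 at depth 2
Step 10: exit scope (depth=1)
Step 11: declare e=(read b)=19 at depth 1
Step 12: declare b=91 at depth 1
Visible at query point: b=91 e=19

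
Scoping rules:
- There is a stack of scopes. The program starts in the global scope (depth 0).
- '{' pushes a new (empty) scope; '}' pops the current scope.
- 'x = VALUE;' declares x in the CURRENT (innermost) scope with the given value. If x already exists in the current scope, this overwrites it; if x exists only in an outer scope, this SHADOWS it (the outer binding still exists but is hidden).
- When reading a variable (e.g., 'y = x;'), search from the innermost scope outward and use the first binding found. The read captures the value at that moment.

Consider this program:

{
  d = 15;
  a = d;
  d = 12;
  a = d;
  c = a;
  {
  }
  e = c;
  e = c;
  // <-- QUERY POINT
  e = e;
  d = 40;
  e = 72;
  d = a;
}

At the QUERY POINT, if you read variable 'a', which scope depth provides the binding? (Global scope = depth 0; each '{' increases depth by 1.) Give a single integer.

Step 1: enter scope (depth=1)
Step 2: declare d=15 at depth 1
Step 3: declare a=(read d)=15 at depth 1
Step 4: declare d=12 at depth 1
Step 5: declare a=(read d)=12 at depth 1
Step 6: declare c=(read a)=12 at depth 1
Step 7: enter scope (depth=2)
Step 8: exit scope (depth=1)
Step 9: declare e=(read c)=12 at depth 1
Step 10: declare e=(read c)=12 at depth 1
Visible at query point: a=12 c=12 d=12 e=12

Answer: 1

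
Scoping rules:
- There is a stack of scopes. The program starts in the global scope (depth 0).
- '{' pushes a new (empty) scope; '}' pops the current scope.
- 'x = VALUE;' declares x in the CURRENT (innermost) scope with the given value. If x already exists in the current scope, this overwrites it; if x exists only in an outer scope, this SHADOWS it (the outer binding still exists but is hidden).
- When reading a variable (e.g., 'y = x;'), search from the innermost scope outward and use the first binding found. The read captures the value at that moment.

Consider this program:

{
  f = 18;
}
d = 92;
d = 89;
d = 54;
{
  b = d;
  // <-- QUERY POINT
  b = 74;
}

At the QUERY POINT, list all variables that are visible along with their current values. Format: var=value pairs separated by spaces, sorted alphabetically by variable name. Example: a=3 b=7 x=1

Answer: b=54 d=54

Derivation:
Step 1: enter scope (depth=1)
Step 2: declare f=18 at depth 1
Step 3: exit scope (depth=0)
Step 4: declare d=92 at depth 0
Step 5: declare d=89 at depth 0
Step 6: declare d=54 at depth 0
Step 7: enter scope (depth=1)
Step 8: declare b=(read d)=54 at depth 1
Visible at query point: b=54 d=54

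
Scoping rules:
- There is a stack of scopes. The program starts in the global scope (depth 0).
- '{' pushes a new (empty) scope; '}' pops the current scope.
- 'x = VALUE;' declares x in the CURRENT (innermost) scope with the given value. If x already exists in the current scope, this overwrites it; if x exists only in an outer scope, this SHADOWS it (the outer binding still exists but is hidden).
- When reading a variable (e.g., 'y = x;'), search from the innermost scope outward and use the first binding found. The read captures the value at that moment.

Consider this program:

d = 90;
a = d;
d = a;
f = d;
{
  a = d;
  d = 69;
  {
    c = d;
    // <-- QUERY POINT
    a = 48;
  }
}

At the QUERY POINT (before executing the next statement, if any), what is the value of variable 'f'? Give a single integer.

Answer: 90

Derivation:
Step 1: declare d=90 at depth 0
Step 2: declare a=(read d)=90 at depth 0
Step 3: declare d=(read a)=90 at depth 0
Step 4: declare f=(read d)=90 at depth 0
Step 5: enter scope (depth=1)
Step 6: declare a=(read d)=90 at depth 1
Step 7: declare d=69 at depth 1
Step 8: enter scope (depth=2)
Step 9: declare c=(read d)=69 at depth 2
Visible at query point: a=90 c=69 d=69 f=90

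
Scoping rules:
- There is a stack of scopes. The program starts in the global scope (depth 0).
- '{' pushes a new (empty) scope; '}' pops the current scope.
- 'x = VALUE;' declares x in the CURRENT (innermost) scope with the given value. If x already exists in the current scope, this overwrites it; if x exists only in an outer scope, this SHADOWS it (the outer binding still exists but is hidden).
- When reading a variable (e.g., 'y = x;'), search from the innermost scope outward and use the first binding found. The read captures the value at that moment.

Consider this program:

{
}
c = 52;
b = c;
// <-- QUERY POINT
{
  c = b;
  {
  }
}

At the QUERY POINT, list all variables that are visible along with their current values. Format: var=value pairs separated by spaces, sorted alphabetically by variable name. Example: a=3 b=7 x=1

Answer: b=52 c=52

Derivation:
Step 1: enter scope (depth=1)
Step 2: exit scope (depth=0)
Step 3: declare c=52 at depth 0
Step 4: declare b=(read c)=52 at depth 0
Visible at query point: b=52 c=52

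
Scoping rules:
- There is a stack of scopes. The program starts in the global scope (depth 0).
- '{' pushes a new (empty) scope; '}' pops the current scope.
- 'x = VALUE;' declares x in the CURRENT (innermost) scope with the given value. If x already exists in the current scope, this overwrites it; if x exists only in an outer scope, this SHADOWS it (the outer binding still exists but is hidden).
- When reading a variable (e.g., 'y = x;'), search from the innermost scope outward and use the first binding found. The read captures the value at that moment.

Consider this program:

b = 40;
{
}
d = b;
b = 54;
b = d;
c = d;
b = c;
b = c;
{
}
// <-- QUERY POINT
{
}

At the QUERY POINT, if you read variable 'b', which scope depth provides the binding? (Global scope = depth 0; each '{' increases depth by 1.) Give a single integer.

Step 1: declare b=40 at depth 0
Step 2: enter scope (depth=1)
Step 3: exit scope (depth=0)
Step 4: declare d=(read b)=40 at depth 0
Step 5: declare b=54 at depth 0
Step 6: declare b=(read d)=40 at depth 0
Step 7: declare c=(read d)=40 at depth 0
Step 8: declare b=(read c)=40 at depth 0
Step 9: declare b=(read c)=40 at depth 0
Step 10: enter scope (depth=1)
Step 11: exit scope (depth=0)
Visible at query point: b=40 c=40 d=40

Answer: 0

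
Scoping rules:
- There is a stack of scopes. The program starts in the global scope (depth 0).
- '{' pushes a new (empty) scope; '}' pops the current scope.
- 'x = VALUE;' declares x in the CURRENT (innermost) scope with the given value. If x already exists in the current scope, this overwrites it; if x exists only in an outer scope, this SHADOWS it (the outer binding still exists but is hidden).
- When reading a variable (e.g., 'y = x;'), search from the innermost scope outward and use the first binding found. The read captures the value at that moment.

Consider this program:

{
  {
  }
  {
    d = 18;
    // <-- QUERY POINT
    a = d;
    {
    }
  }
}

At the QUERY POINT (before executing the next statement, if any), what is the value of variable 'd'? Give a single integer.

Step 1: enter scope (depth=1)
Step 2: enter scope (depth=2)
Step 3: exit scope (depth=1)
Step 4: enter scope (depth=2)
Step 5: declare d=18 at depth 2
Visible at query point: d=18

Answer: 18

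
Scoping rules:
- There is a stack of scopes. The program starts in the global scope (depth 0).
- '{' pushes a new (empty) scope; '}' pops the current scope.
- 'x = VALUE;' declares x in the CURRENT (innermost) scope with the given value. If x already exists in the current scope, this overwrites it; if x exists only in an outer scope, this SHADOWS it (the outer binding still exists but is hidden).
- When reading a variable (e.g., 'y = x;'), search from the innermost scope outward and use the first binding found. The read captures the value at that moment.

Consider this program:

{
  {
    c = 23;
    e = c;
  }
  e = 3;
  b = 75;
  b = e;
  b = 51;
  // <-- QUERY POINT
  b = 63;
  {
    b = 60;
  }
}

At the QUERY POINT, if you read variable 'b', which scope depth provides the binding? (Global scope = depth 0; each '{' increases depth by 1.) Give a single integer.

Answer: 1

Derivation:
Step 1: enter scope (depth=1)
Step 2: enter scope (depth=2)
Step 3: declare c=23 at depth 2
Step 4: declare e=(read c)=23 at depth 2
Step 5: exit scope (depth=1)
Step 6: declare e=3 at depth 1
Step 7: declare b=75 at depth 1
Step 8: declare b=(read e)=3 at depth 1
Step 9: declare b=51 at depth 1
Visible at query point: b=51 e=3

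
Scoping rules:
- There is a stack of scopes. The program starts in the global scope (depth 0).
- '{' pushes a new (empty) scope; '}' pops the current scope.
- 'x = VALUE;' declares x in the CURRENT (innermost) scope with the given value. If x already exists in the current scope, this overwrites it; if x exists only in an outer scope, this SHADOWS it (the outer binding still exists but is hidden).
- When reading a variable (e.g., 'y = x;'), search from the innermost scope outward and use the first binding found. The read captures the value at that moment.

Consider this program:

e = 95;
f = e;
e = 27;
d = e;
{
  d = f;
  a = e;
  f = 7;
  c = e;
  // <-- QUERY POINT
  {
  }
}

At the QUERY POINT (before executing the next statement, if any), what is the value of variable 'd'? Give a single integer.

Step 1: declare e=95 at depth 0
Step 2: declare f=(read e)=95 at depth 0
Step 3: declare e=27 at depth 0
Step 4: declare d=(read e)=27 at depth 0
Step 5: enter scope (depth=1)
Step 6: declare d=(read f)=95 at depth 1
Step 7: declare a=(read e)=27 at depth 1
Step 8: declare f=7 at depth 1
Step 9: declare c=(read e)=27 at depth 1
Visible at query point: a=27 c=27 d=95 e=27 f=7

Answer: 95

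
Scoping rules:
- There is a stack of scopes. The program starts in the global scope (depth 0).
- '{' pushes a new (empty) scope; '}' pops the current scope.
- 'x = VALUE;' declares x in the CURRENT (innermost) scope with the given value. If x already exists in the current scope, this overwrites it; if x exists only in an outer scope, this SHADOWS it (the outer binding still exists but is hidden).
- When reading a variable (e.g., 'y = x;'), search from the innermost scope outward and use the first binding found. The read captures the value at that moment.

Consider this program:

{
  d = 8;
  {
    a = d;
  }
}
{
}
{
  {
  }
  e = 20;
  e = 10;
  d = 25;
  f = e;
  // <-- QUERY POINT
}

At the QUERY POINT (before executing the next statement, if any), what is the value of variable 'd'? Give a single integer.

Step 1: enter scope (depth=1)
Step 2: declare d=8 at depth 1
Step 3: enter scope (depth=2)
Step 4: declare a=(read d)=8 at depth 2
Step 5: exit scope (depth=1)
Step 6: exit scope (depth=0)
Step 7: enter scope (depth=1)
Step 8: exit scope (depth=0)
Step 9: enter scope (depth=1)
Step 10: enter scope (depth=2)
Step 11: exit scope (depth=1)
Step 12: declare e=20 at depth 1
Step 13: declare e=10 at depth 1
Step 14: declare d=25 at depth 1
Step 15: declare f=(read e)=10 at depth 1
Visible at query point: d=25 e=10 f=10

Answer: 25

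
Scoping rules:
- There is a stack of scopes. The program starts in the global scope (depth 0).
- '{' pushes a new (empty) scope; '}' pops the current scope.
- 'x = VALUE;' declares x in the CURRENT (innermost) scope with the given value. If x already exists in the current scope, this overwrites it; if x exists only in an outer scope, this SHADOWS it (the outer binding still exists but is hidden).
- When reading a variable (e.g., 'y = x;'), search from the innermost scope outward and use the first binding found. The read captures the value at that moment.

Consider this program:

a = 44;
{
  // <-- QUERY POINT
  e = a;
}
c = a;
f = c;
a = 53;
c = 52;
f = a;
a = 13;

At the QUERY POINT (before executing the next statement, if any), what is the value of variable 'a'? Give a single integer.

Answer: 44

Derivation:
Step 1: declare a=44 at depth 0
Step 2: enter scope (depth=1)
Visible at query point: a=44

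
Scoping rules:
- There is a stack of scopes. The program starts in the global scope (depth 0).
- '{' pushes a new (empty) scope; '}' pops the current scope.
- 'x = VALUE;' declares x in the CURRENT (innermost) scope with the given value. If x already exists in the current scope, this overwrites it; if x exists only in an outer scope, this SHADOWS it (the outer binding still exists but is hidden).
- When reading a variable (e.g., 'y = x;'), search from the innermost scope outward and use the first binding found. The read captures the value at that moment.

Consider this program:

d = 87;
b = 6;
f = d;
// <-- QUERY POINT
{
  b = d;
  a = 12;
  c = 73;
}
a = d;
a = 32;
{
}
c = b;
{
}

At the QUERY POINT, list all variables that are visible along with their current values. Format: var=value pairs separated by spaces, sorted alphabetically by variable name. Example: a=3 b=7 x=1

Answer: b=6 d=87 f=87

Derivation:
Step 1: declare d=87 at depth 0
Step 2: declare b=6 at depth 0
Step 3: declare f=(read d)=87 at depth 0
Visible at query point: b=6 d=87 f=87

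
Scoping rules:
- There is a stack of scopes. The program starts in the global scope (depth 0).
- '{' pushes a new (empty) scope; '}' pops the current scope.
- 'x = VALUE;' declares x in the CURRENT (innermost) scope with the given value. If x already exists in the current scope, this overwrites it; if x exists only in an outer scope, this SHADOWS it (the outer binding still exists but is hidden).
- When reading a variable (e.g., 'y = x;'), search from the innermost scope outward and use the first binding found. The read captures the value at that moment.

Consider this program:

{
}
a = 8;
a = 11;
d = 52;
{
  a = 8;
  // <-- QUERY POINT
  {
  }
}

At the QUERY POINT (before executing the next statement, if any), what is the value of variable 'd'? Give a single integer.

Answer: 52

Derivation:
Step 1: enter scope (depth=1)
Step 2: exit scope (depth=0)
Step 3: declare a=8 at depth 0
Step 4: declare a=11 at depth 0
Step 5: declare d=52 at depth 0
Step 6: enter scope (depth=1)
Step 7: declare a=8 at depth 1
Visible at query point: a=8 d=52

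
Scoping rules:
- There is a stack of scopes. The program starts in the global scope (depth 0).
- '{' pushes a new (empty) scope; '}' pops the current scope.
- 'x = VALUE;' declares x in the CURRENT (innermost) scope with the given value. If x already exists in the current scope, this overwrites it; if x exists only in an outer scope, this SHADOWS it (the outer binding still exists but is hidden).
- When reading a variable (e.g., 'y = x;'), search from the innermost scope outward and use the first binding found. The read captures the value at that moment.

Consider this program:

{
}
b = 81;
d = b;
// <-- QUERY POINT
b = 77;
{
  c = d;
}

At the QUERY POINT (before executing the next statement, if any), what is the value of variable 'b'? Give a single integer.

Answer: 81

Derivation:
Step 1: enter scope (depth=1)
Step 2: exit scope (depth=0)
Step 3: declare b=81 at depth 0
Step 4: declare d=(read b)=81 at depth 0
Visible at query point: b=81 d=81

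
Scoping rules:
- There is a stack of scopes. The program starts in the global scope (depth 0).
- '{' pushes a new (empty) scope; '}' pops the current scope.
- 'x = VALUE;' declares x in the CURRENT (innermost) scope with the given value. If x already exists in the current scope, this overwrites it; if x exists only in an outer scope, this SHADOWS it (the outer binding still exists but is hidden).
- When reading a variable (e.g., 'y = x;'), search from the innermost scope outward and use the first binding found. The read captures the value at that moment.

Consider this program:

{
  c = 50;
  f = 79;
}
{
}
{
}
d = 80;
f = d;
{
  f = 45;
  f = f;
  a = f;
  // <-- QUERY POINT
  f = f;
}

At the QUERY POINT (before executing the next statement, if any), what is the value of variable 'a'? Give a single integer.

Answer: 45

Derivation:
Step 1: enter scope (depth=1)
Step 2: declare c=50 at depth 1
Step 3: declare f=79 at depth 1
Step 4: exit scope (depth=0)
Step 5: enter scope (depth=1)
Step 6: exit scope (depth=0)
Step 7: enter scope (depth=1)
Step 8: exit scope (depth=0)
Step 9: declare d=80 at depth 0
Step 10: declare f=(read d)=80 at depth 0
Step 11: enter scope (depth=1)
Step 12: declare f=45 at depth 1
Step 13: declare f=(read f)=45 at depth 1
Step 14: declare a=(read f)=45 at depth 1
Visible at query point: a=45 d=80 f=45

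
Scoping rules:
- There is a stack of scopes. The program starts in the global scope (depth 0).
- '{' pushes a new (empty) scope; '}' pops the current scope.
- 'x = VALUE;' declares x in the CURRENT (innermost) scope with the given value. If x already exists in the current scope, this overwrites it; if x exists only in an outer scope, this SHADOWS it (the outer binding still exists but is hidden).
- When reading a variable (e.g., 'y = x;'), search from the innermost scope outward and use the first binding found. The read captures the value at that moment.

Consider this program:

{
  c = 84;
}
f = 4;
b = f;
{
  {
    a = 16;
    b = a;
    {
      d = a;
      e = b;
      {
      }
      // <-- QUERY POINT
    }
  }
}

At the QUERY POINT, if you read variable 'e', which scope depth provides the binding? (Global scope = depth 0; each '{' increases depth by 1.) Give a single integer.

Answer: 3

Derivation:
Step 1: enter scope (depth=1)
Step 2: declare c=84 at depth 1
Step 3: exit scope (depth=0)
Step 4: declare f=4 at depth 0
Step 5: declare b=(read f)=4 at depth 0
Step 6: enter scope (depth=1)
Step 7: enter scope (depth=2)
Step 8: declare a=16 at depth 2
Step 9: declare b=(read a)=16 at depth 2
Step 10: enter scope (depth=3)
Step 11: declare d=(read a)=16 at depth 3
Step 12: declare e=(read b)=16 at depth 3
Step 13: enter scope (depth=4)
Step 14: exit scope (depth=3)
Visible at query point: a=16 b=16 d=16 e=16 f=4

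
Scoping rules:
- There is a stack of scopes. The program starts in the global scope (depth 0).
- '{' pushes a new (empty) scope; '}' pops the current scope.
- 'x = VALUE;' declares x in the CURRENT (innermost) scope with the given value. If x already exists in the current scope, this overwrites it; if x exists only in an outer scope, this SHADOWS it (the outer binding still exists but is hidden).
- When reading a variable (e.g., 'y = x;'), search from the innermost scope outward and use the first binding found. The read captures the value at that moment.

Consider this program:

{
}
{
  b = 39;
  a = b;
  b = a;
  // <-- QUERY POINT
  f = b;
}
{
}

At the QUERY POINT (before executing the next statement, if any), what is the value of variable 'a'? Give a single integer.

Step 1: enter scope (depth=1)
Step 2: exit scope (depth=0)
Step 3: enter scope (depth=1)
Step 4: declare b=39 at depth 1
Step 5: declare a=(read b)=39 at depth 1
Step 6: declare b=(read a)=39 at depth 1
Visible at query point: a=39 b=39

Answer: 39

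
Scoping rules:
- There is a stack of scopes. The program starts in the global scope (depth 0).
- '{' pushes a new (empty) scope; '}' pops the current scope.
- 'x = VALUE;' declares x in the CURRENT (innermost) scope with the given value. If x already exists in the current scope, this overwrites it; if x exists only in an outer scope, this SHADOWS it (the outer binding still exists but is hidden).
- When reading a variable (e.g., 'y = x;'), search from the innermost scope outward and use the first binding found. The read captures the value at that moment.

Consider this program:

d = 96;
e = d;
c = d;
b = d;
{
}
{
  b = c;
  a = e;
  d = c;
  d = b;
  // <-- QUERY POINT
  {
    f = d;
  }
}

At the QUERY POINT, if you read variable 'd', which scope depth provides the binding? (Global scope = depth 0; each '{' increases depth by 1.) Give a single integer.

Answer: 1

Derivation:
Step 1: declare d=96 at depth 0
Step 2: declare e=(read d)=96 at depth 0
Step 3: declare c=(read d)=96 at depth 0
Step 4: declare b=(read d)=96 at depth 0
Step 5: enter scope (depth=1)
Step 6: exit scope (depth=0)
Step 7: enter scope (depth=1)
Step 8: declare b=(read c)=96 at depth 1
Step 9: declare a=(read e)=96 at depth 1
Step 10: declare d=(read c)=96 at depth 1
Step 11: declare d=(read b)=96 at depth 1
Visible at query point: a=96 b=96 c=96 d=96 e=96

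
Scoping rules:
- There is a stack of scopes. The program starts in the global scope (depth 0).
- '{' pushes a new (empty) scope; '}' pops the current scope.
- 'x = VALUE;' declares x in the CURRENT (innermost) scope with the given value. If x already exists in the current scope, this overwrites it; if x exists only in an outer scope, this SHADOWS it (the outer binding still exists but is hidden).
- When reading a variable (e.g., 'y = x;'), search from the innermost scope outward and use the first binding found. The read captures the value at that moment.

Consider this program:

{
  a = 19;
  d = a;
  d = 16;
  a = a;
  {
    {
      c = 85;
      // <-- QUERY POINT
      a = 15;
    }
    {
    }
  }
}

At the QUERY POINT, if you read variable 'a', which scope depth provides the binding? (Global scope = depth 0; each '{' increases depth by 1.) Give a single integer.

Step 1: enter scope (depth=1)
Step 2: declare a=19 at depth 1
Step 3: declare d=(read a)=19 at depth 1
Step 4: declare d=16 at depth 1
Step 5: declare a=(read a)=19 at depth 1
Step 6: enter scope (depth=2)
Step 7: enter scope (depth=3)
Step 8: declare c=85 at depth 3
Visible at query point: a=19 c=85 d=16

Answer: 1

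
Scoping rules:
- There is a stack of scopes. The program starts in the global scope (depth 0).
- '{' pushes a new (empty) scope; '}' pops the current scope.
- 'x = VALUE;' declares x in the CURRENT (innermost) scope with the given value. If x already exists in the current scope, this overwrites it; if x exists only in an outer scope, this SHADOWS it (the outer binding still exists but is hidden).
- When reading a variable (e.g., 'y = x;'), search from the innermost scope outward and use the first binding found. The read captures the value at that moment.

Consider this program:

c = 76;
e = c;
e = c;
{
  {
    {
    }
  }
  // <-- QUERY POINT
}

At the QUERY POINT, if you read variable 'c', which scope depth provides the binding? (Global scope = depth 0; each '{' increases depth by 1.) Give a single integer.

Step 1: declare c=76 at depth 0
Step 2: declare e=(read c)=76 at depth 0
Step 3: declare e=(read c)=76 at depth 0
Step 4: enter scope (depth=1)
Step 5: enter scope (depth=2)
Step 6: enter scope (depth=3)
Step 7: exit scope (depth=2)
Step 8: exit scope (depth=1)
Visible at query point: c=76 e=76

Answer: 0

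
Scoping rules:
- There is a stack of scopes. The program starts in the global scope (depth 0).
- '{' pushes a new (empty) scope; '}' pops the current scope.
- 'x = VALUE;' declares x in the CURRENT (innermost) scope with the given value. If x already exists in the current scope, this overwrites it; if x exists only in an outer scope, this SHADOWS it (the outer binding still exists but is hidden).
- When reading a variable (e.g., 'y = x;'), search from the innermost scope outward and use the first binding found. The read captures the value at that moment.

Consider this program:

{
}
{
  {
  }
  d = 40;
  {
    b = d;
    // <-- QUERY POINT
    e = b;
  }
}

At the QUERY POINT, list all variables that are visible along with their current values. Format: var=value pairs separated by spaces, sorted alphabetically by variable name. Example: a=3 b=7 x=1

Answer: b=40 d=40

Derivation:
Step 1: enter scope (depth=1)
Step 2: exit scope (depth=0)
Step 3: enter scope (depth=1)
Step 4: enter scope (depth=2)
Step 5: exit scope (depth=1)
Step 6: declare d=40 at depth 1
Step 7: enter scope (depth=2)
Step 8: declare b=(read d)=40 at depth 2
Visible at query point: b=40 d=40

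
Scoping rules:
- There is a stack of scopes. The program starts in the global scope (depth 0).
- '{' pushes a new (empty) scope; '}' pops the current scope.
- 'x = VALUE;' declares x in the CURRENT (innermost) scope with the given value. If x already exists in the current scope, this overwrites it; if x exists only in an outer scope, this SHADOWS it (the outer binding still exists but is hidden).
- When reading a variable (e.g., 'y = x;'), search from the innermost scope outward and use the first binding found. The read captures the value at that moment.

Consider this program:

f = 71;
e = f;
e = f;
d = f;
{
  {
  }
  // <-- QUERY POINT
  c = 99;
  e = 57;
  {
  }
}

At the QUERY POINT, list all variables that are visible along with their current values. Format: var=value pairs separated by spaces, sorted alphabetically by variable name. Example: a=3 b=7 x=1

Answer: d=71 e=71 f=71

Derivation:
Step 1: declare f=71 at depth 0
Step 2: declare e=(read f)=71 at depth 0
Step 3: declare e=(read f)=71 at depth 0
Step 4: declare d=(read f)=71 at depth 0
Step 5: enter scope (depth=1)
Step 6: enter scope (depth=2)
Step 7: exit scope (depth=1)
Visible at query point: d=71 e=71 f=71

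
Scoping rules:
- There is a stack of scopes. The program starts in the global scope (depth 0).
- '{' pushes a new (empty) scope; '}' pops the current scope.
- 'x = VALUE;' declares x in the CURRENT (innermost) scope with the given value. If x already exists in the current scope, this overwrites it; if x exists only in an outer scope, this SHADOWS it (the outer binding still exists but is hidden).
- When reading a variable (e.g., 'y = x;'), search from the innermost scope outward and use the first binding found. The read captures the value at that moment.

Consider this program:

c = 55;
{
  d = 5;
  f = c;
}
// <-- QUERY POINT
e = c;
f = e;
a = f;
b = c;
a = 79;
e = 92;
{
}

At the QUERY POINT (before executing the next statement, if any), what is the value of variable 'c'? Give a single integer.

Answer: 55

Derivation:
Step 1: declare c=55 at depth 0
Step 2: enter scope (depth=1)
Step 3: declare d=5 at depth 1
Step 4: declare f=(read c)=55 at depth 1
Step 5: exit scope (depth=0)
Visible at query point: c=55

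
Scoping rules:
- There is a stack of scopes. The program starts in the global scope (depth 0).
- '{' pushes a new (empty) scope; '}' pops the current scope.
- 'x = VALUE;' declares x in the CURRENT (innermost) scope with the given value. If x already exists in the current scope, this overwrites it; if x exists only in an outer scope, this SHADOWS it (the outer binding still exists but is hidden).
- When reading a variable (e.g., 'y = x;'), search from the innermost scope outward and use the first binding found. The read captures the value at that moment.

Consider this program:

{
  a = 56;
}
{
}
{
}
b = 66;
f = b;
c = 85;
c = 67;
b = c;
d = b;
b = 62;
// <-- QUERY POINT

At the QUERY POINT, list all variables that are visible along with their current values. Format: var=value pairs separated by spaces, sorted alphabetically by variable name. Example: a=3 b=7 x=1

Answer: b=62 c=67 d=67 f=66

Derivation:
Step 1: enter scope (depth=1)
Step 2: declare a=56 at depth 1
Step 3: exit scope (depth=0)
Step 4: enter scope (depth=1)
Step 5: exit scope (depth=0)
Step 6: enter scope (depth=1)
Step 7: exit scope (depth=0)
Step 8: declare b=66 at depth 0
Step 9: declare f=(read b)=66 at depth 0
Step 10: declare c=85 at depth 0
Step 11: declare c=67 at depth 0
Step 12: declare b=(read c)=67 at depth 0
Step 13: declare d=(read b)=67 at depth 0
Step 14: declare b=62 at depth 0
Visible at query point: b=62 c=67 d=67 f=66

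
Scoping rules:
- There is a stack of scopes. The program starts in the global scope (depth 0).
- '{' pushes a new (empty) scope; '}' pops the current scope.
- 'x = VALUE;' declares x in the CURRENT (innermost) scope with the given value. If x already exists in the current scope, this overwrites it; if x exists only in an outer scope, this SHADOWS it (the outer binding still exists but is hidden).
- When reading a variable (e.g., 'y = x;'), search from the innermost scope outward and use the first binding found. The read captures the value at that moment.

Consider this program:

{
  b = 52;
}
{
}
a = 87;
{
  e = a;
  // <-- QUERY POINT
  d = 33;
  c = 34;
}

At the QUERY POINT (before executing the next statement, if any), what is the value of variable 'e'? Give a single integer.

Answer: 87

Derivation:
Step 1: enter scope (depth=1)
Step 2: declare b=52 at depth 1
Step 3: exit scope (depth=0)
Step 4: enter scope (depth=1)
Step 5: exit scope (depth=0)
Step 6: declare a=87 at depth 0
Step 7: enter scope (depth=1)
Step 8: declare e=(read a)=87 at depth 1
Visible at query point: a=87 e=87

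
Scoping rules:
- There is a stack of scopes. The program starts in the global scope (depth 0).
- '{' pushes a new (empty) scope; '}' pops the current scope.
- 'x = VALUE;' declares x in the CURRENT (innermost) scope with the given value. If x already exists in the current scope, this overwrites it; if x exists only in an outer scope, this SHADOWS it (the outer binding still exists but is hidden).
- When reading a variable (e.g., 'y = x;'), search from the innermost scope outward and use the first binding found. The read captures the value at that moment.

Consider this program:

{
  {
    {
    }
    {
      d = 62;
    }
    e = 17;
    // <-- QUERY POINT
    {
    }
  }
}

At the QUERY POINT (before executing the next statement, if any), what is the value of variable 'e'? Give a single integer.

Step 1: enter scope (depth=1)
Step 2: enter scope (depth=2)
Step 3: enter scope (depth=3)
Step 4: exit scope (depth=2)
Step 5: enter scope (depth=3)
Step 6: declare d=62 at depth 3
Step 7: exit scope (depth=2)
Step 8: declare e=17 at depth 2
Visible at query point: e=17

Answer: 17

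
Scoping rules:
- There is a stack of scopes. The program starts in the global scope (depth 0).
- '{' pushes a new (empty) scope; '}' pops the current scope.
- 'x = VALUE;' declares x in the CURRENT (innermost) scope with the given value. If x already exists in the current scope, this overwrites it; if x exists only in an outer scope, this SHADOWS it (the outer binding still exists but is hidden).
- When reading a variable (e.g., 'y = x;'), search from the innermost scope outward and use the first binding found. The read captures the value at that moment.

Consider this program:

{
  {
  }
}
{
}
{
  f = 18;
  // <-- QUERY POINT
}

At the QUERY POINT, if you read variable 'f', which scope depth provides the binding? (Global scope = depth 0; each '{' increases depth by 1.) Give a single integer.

Answer: 1

Derivation:
Step 1: enter scope (depth=1)
Step 2: enter scope (depth=2)
Step 3: exit scope (depth=1)
Step 4: exit scope (depth=0)
Step 5: enter scope (depth=1)
Step 6: exit scope (depth=0)
Step 7: enter scope (depth=1)
Step 8: declare f=18 at depth 1
Visible at query point: f=18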